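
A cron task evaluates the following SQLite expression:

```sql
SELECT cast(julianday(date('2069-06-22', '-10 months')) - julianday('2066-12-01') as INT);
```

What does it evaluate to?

630

Adding -10 months to 2069-06-22 gives 2068-08-22.
30 days remain in December 2066 after the 1st (31 − 1).
Full months from January 2067 through July 2068 contribute their day counts.
Then 22 days into August 2068.
Total: 30 + 31 + 28 + 31 + 30 + 31 + 30 + 31 + 31 + 30 + 31 + 30 + 31 + 31 + 29 + 31 + 30 + 31 + 30 + 31 + 22 = 630.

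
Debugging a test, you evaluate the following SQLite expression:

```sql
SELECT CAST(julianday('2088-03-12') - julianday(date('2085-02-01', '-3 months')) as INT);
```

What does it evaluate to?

1227

Adding -3 months to 2085-02-01 gives 2084-11-01.
29 days remain in November 2084 after the 1st (30 − 1).
Full months from December 2084 through February 2088 contribute their day counts.
Then 12 days into March 2088.
Total: 29 + 31 + 31 + 28 + 31 + 30 + 31 + 30 + 31 + 31 + 30 + 31 + 30 + 31 + 31 + 28 + 31 + 30 + 31 + 30 + 31 + 31 + 30 + 31 + 30 + 31 + 31 + 28 + 31 + 30 + 31 + 30 + 31 + 31 + 30 + 31 + 30 + 31 + 31 + 29 + 12 = 1227.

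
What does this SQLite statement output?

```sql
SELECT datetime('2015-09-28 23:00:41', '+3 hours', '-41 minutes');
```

2015-09-29 01:19:41

+3 hours from 2015-09-28 23:00:41 is 2015-09-29 02:00:41 (crosses midnight).
-41 minutes from 2015-09-29 02:00:41 is 2015-09-29 01:19:41.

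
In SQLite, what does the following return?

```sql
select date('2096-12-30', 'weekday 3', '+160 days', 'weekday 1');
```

2097-06-17

`weekday 3` advances to the next Wednesday; 2096-12-30 is a Sunday, so it moves forward to 2097-01-02.
Applying '+160 days' to 2097-01-02: counting 160 days forward gives 2097-06-11.
`weekday 1` advances to the next Monday; 2097-06-11 is a Tuesday, so it moves forward to 2097-06-17.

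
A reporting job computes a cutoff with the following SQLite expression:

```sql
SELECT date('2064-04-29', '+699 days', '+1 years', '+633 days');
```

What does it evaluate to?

2068-12-21

Applying '+699 days' to 2064-04-29: counting 699 days forward gives 2066-03-29.
Adding +1 year to 2066-03-29 gives 2067-03-29.
Applying '+633 days' to 2067-03-29: counting 633 days forward gives 2068-12-21.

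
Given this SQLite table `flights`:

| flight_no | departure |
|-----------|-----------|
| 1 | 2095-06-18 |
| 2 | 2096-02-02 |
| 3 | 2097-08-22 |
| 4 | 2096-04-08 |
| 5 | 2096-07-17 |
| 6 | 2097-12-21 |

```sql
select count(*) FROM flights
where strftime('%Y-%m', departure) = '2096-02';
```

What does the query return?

Rows with year-month 2096-02: 2096-02-02 → 1.

1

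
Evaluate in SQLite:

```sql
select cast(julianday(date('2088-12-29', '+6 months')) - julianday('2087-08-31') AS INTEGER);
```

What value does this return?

Adding +6 months to 2088-12-29 gives 2089-06-29.
0 days remain in August 2087 after the 31st (31 − 31).
Full months from September 2087 through May 2089 contribute their day counts.
Then 29 days into June 2089.
Total: 0 + 30 + 31 + 30 + 31 + 31 + 29 + 31 + 30 + 31 + 30 + 31 + 31 + 30 + 31 + 30 + 31 + 31 + 28 + 31 + 30 + 31 + 29 = 668.

668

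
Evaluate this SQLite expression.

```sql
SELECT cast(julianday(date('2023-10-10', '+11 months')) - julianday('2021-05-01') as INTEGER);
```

1228

Adding +11 months to 2023-10-10 gives 2024-09-10.
30 days remain in May 2021 after the 1st (31 − 1).
Full months from June 2021 through August 2024 contribute their day counts.
Then 10 days into September 2024.
Total: 30 + 30 + 31 + 31 + 30 + 31 + 30 + 31 + 31 + 28 + 31 + 30 + 31 + 30 + 31 + 31 + 30 + 31 + 30 + 31 + 31 + 28 + 31 + 30 + 31 + 30 + 31 + 31 + 30 + 31 + 30 + 31 + 31 + 29 + 31 + 30 + 31 + 30 + 31 + 31 + 10 = 1228.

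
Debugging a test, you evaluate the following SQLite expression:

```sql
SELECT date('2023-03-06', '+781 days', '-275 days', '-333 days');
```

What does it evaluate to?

Applying '+781 days' to 2023-03-06: counting 781 days forward gives 2025-04-25.
Applying '-275 days' to 2025-04-25: counting 275 days back gives 2024-07-24.
Applying '-333 days' to 2024-07-24: counting 333 days back gives 2023-08-26.

2023-08-26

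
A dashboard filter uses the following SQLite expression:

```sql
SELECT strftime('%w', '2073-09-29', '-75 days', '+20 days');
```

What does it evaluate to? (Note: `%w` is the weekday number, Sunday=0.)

First apply '-75 days', '+20 days': 2073-09-29 → 2073-08-05.
2073-08-05 is a Saturday; with Sunday=0 that is 6.

6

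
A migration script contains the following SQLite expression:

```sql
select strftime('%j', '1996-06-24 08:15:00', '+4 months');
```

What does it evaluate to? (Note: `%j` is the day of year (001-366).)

298

First apply '+4 months': 1996-06-24 08:15:00 → 1996-10-24 08:15:00.
Day-of-year for 1996-10-24: days since 1996-01-01 inclusive = 298, zero-padded to 298.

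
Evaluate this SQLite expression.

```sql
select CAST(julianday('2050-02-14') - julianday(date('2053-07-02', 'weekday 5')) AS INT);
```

`weekday 5` advances to the next Friday; 2053-07-02 is a Wednesday, so it moves forward to 2053-07-04.
14 days remain in February 2050 after the 14th (28 − 14).
Full months from March 2050 through June 2053 contribute their day counts.
Then 4 days into July 2053.
Total: 14 + 31 + 30 + 31 + 30 + 31 + 31 + 30 + 31 + 30 + 31 + 31 + 28 + 31 + 30 + 31 + 30 + 31 + 31 + 30 + 31 + 30 + 31 + 31 + 29 + 31 + 30 + 31 + 30 + 31 + 31 + 30 + 31 + 30 + 31 + 31 + 28 + 31 + 30 + 31 + 30 + 4 = 1236.
The subtraction is earlier − later, so the result is −1236 → -1236.

-1236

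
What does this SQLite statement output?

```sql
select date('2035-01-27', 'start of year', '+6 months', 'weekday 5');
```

`start of year` rewinds 2035-01-27 to 2035-01-01.
Adding +6 months to 2035-01-01 gives 2035-07-01.
`weekday 5` advances to the next Friday; 2035-07-01 is a Sunday, so it moves forward to 2035-07-06.

2035-07-06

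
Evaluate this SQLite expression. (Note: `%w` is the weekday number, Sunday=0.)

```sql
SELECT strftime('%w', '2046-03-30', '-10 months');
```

First apply '-10 months': 2046-03-30 → 2045-05-30.
2045-05-30 is a Tuesday; with Sunday=0 that is 2.

2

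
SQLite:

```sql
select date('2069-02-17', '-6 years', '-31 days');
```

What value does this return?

2063-01-17

Adding -6 years to 2069-02-17 gives 2063-02-17.
Going back 17 days from 2063-02-17 reaches 2063-01-31 (last day of January, 31 days).
Going back 14 days within January lands on 2063-01-17.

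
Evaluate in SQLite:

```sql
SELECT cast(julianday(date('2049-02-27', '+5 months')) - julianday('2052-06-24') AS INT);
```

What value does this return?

Adding +5 months to 2049-02-27 gives 2049-07-27.
4 days remain in July 2049 after the 27th (31 − 27).
Full months from August 2049 through May 2052 contribute their day counts.
Then 24 days into June 2052.
Total: 4 + 31 + 30 + 31 + 30 + 31 + 31 + 28 + 31 + 30 + 31 + 30 + 31 + 31 + 30 + 31 + 30 + 31 + 31 + 28 + 31 + 30 + 31 + 30 + 31 + 31 + 30 + 31 + 30 + 31 + 31 + 29 + 31 + 30 + 31 + 24 = 1063.
The subtraction is earlier − later, so the result is −1063 → -1063.

-1063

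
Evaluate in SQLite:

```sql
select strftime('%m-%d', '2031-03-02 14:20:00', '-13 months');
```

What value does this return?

02-02

First apply '-13 months': 2031-03-02 14:20:00 → 2030-02-02 14:20:00.
`%m-%d` extracts the month-day: 02-02.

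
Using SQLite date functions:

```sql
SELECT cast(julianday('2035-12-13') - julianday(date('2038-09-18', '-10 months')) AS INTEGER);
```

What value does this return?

-706

Adding -10 months to 2038-09-18 gives 2037-11-18.
18 days remain in December 2035 after the 13th (31 − 13).
Full months from January 2036 through October 2037 contribute their day counts.
Then 18 days into November 2037.
Total: 18 + 31 + 29 + 31 + 30 + 31 + 30 + 31 + 31 + 30 + 31 + 30 + 31 + 31 + 28 + 31 + 30 + 31 + 30 + 31 + 31 + 30 + 31 + 18 = 706.
The subtraction is earlier − later, so the result is −706 → -706.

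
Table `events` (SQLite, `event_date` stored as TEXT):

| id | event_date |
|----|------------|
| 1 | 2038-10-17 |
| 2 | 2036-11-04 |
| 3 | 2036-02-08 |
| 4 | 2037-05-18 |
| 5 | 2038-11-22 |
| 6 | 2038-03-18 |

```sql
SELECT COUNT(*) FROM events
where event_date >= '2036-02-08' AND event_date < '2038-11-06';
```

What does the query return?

Rows in [2036-02-08, 2038-11-06): 2038-10-17, 2036-11-04, 2036-02-08, 2037-05-18, 2038-03-18 → 5 rows.

5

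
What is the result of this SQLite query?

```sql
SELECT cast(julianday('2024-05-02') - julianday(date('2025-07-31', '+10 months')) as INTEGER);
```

Adding +10 months to 2025-07-31 gives 2026-05-31.
29 days remain in May 2024 after the 2nd (31 − 2).
Full months from June 2024 through April 2026 contribute their day counts.
Then 31 days into May 2026.
Total: 29 + 30 + 31 + 31 + 30 + 31 + 30 + 31 + 31 + 28 + 31 + 30 + 31 + 30 + 31 + 31 + 30 + 31 + 30 + 31 + 31 + 28 + 31 + 30 + 31 = 759.
The subtraction is earlier − later, so the result is −759 → -759.

-759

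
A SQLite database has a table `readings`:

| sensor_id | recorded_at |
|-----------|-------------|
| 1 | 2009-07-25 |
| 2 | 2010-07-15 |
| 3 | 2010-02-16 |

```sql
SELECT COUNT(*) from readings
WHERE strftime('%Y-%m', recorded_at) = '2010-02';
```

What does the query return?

1

Rows with year-month 2010-02: 2010-02-16 → 1.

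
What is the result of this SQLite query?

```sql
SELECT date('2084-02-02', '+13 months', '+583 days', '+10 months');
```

Adding +13 months to 2084-02-02 gives 2085-03-02.
Applying '+583 days' to 2085-03-02: counting 583 days forward gives 2086-10-06.
Adding +10 months to 2086-10-06 gives 2087-08-06.

2087-08-06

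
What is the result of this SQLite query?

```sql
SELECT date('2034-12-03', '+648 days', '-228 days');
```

Applying '+648 days' to 2034-12-03: counting 648 days forward gives 2036-09-11.
Applying '-228 days' to 2036-09-11: counting 228 days back gives 2036-01-27.

2036-01-27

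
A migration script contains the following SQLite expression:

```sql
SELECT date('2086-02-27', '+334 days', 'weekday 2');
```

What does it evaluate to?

2087-01-28

Applying '+334 days' to 2086-02-27: counting 334 days forward gives 2087-01-27.
`weekday 2` advances to the next Tuesday; 2087-01-27 is a Monday, so it moves forward to 2087-01-28.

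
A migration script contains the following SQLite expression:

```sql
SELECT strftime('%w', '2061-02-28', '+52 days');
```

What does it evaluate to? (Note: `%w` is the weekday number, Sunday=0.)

4

First apply '+52 days': 2061-02-28 → 2061-04-21.
2061-04-21 is a Thursday; with Sunday=0 that is 4.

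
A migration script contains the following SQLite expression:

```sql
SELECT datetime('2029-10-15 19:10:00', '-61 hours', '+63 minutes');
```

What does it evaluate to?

-61 hours from 2029-10-15 19:10:00 is 2029-10-13 06:10:00 (crosses midnight).
63 minutes = 1h 3m; +63 minutes from 2029-10-13 06:10:00 is 2029-10-13 07:13:00.

2029-10-13 07:13:00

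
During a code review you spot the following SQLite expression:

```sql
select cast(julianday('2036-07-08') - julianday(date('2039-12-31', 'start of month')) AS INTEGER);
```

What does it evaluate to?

-1241

`start of month` rewinds 2039-12-31 to 2039-12-01.
23 days remain in July 2036 after the 8th (31 − 8).
Full months from August 2036 through November 2039 contribute their day counts.
Then 1 day into December 2039.
Total: 23 + 31 + 30 + 31 + 30 + 31 + 31 + 28 + 31 + 30 + 31 + 30 + 31 + 31 + 30 + 31 + 30 + 31 + 31 + 28 + 31 + 30 + 31 + 30 + 31 + 31 + 30 + 31 + 30 + 31 + 31 + 28 + 31 + 30 + 31 + 30 + 31 + 31 + 30 + 31 + 30 + 1 = 1241.
The subtraction is earlier − later, so the result is −1241 → -1241.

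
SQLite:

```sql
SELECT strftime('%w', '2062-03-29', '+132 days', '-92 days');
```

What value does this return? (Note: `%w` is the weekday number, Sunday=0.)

First apply '+132 days', '-92 days': 2062-03-29 → 2062-05-08.
2062-05-08 is a Monday; with Sunday=0 that is 1.

1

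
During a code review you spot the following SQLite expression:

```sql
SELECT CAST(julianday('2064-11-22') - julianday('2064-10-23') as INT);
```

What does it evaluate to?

30

8 days remain in October 2064 after the 23rd (31 − 23).
Then 22 days into November 2064.
Total: 8 + 22 = 30.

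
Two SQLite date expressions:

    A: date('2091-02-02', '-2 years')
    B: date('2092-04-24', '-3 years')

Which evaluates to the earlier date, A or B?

A

A = 2089-02-02.
B = 2089-04-24.
A is earlier.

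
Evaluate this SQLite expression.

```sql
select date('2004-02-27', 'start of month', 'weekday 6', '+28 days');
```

`start of month` rewinds 2004-02-27 to 2004-02-01.
`weekday 6` advances to the next Saturday; 2004-02-01 is a Sunday, so it moves forward to 2004-02-07.
February 2004 has 29 days; 22 remain after the 7th, so 23 days reach 2004-03-01.
Advancing 5 more days within March lands on 2004-03-06.

2004-03-06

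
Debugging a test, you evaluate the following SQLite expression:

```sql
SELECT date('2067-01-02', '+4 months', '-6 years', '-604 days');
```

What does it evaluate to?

Adding +4 months to 2067-01-02 gives 2067-05-02.
Adding -6 years to 2067-05-02 gives 2061-05-02.
Applying '-604 days' to 2061-05-02: counting 604 days back gives 2059-09-06.

2059-09-06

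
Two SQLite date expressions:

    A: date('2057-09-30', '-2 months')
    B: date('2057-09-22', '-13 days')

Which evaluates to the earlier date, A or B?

A = 2057-07-30.
B = 2057-09-09.
A is earlier.

A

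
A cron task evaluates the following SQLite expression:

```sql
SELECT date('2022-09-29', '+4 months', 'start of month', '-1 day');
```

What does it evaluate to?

Adding +4 months to 2022-09-29 gives 2023-01-29.
`start of month` rewinds 2023-01-29 to 2023-01-01.
Going back 1 day from 2023-01-01 reaches 2022-12-31 (last day of December, 31 days).

2022-12-31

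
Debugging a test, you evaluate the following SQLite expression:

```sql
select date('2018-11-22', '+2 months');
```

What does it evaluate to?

2019-01-22

Adding +2 months to 2018-11-22 gives 2019-01-22.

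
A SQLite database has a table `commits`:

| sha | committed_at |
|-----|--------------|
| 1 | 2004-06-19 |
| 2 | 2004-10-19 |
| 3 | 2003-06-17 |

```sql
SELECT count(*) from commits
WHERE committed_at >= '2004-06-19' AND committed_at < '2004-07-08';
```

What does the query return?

1

Rows in [2004-06-19, 2004-07-08): 2004-06-19 → 1 row.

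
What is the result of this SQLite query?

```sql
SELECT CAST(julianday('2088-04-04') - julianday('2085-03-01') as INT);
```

1130

30 days remain in March 2085 after the 1st (31 − 1).
Full months from April 2085 through March 2088 contribute their day counts.
Then 4 days into April 2088.
Total: 30 + 30 + 31 + 30 + 31 + 31 + 30 + 31 + 30 + 31 + 31 + 28 + 31 + 30 + 31 + 30 + 31 + 31 + 30 + 31 + 30 + 31 + 31 + 28 + 31 + 30 + 31 + 30 + 31 + 31 + 30 + 31 + 30 + 31 + 31 + 29 + 31 + 4 = 1130.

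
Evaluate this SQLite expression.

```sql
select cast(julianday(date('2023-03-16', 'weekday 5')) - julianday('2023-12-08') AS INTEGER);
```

`weekday 5` advances to the next Friday; 2023-03-16 is a Thursday, so it moves forward to 2023-03-17.
14 days remain in March 2023 after the 17th (31 − 17).
Full months from April 2023 through November 2023 contribute their day counts.
Then 8 days into December 2023.
Total: 14 + 30 + 31 + 30 + 31 + 31 + 30 + 31 + 30 + 8 = 266.
The subtraction is earlier − later, so the result is −266 → -266.

-266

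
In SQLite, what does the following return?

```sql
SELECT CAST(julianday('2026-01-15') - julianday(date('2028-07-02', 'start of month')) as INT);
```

`start of month` rewinds 2028-07-02 to 2028-07-01.
16 days remain in January 2026 after the 15th (31 − 15).
Full months from February 2026 through June 2028 contribute their day counts.
Then 1 day into July 2028.
Total: 16 + 28 + 31 + 30 + 31 + 30 + 31 + 31 + 30 + 31 + 30 + 31 + 31 + 28 + 31 + 30 + 31 + 30 + 31 + 31 + 30 + 31 + 30 + 31 + 31 + 29 + 31 + 30 + 31 + 30 + 1 = 898.
The subtraction is earlier − later, so the result is −898 → -898.

-898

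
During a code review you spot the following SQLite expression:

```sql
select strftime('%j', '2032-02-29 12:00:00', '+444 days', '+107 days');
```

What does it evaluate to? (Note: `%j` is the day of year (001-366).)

First apply '+444 days', '+107 days': 2032-02-29 12:00:00 → 2033-09-02 12:00:00.
Day-of-year for 2033-09-02: days since 2033-01-01 inclusive = 245, zero-padded to 245.

245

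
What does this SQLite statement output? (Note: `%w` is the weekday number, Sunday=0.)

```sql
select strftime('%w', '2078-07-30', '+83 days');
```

First apply '+83 days': 2078-07-30 → 2078-10-21.
2078-10-21 is a Friday; with Sunday=0 that is 5.

5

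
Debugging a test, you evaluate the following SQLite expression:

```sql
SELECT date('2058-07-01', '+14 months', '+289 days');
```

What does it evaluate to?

Adding +14 months to 2058-07-01 gives 2059-09-01.
Applying '+289 days' to 2059-09-01: counting 289 days forward gives 2060-06-16.

2060-06-16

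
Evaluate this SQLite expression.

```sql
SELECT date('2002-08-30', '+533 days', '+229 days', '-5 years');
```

1999-09-30

Applying '+533 days' to 2002-08-30: counting 533 days forward gives 2004-02-14.
Applying '+229 days' to 2004-02-14: counting 229 days forward gives 2004-09-30.
Adding -5 years to 2004-09-30 gives 1999-09-30.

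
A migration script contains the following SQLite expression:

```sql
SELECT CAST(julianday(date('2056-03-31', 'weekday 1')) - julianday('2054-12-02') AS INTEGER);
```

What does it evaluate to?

`weekday 1` advances to the next Monday; 2056-03-31 is a Friday, so it moves forward to 2056-04-03.
29 days remain in December 2054 after the 2nd (31 − 2).
Full months from January 2055 through March 2056 contribute their day counts.
Then 3 days into April 2056.
Total: 29 + 31 + 28 + 31 + 30 + 31 + 30 + 31 + 31 + 30 + 31 + 30 + 31 + 31 + 29 + 31 + 3 = 488.

488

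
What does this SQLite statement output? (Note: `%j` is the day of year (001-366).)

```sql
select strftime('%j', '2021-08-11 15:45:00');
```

Day-of-year for 2021-08-11: days since 2021-01-01 inclusive = 223, zero-padded to 223.

223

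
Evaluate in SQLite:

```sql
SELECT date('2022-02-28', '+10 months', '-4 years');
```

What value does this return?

2018-12-28

Adding +10 months to 2022-02-28 gives 2022-12-28.
Adding -4 years to 2022-12-28 gives 2018-12-28.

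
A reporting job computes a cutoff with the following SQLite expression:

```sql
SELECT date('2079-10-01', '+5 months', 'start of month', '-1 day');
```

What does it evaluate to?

2080-02-29

Adding +5 months to 2079-10-01 gives 2080-03-01.
`start of month` rewinds 2080-03-01 to 2080-03-01.
Going back 1 day from 2080-03-01 reaches 2080-02-29 (last day of February, 29 days).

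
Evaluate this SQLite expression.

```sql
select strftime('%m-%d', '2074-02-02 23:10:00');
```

`%m-%d` extracts the month-day: 02-02.

02-02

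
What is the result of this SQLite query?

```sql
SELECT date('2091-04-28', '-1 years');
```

2090-04-28

Adding -1 year to 2091-04-28 gives 2090-04-28.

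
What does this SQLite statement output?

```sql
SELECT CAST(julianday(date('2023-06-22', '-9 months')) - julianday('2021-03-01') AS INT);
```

Adding -9 months to 2023-06-22 gives 2022-09-22.
30 days remain in March 2021 after the 1st (31 − 1).
Full months from April 2021 through August 2022 contribute their day counts.
Then 22 days into September 2022.
Total: 30 + 30 + 31 + 30 + 31 + 31 + 30 + 31 + 30 + 31 + 31 + 28 + 31 + 30 + 31 + 30 + 31 + 31 + 22 = 570.

570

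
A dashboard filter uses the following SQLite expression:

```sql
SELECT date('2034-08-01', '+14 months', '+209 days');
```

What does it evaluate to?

Adding +14 months to 2034-08-01 gives 2035-10-01.
Applying '+209 days' to 2035-10-01: counting 209 days forward gives 2036-04-27.

2036-04-27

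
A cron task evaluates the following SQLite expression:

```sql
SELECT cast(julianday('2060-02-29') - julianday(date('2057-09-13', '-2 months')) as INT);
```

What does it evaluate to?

Adding -2 months to 2057-09-13 gives 2057-07-13.
18 days remain in July 2057 after the 13th (31 − 13).
Full months from August 2057 through January 2060 contribute their day counts.
Then 29 days into February 2060.
Total: 18 + 31 + 30 + 31 + 30 + 31 + 31 + 28 + 31 + 30 + 31 + 30 + 31 + 31 + 30 + 31 + 30 + 31 + 31 + 28 + 31 + 30 + 31 + 30 + 31 + 31 + 30 + 31 + 30 + 31 + 31 + 29 = 961.

961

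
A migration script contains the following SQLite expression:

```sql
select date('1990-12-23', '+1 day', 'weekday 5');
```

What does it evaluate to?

1990-12-28

Advancing 1 more day within December lands on 1990-12-24.
`weekday 5` advances to the next Friday; 1990-12-24 is a Monday, so it moves forward to 1990-12-28.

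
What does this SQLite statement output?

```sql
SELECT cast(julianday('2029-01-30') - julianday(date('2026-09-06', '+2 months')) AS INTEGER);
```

816

Adding +2 months to 2026-09-06 gives 2026-11-06.
24 days remain in November 2026 after the 6th (30 − 6).
Full months from December 2026 through December 2028 contribute their day counts.
Then 30 days into January 2029.
Total: 24 + 31 + 31 + 28 + 31 + 30 + 31 + 30 + 31 + 31 + 30 + 31 + 30 + 31 + 31 + 29 + 31 + 30 + 31 + 30 + 31 + 31 + 30 + 31 + 30 + 31 + 30 = 816.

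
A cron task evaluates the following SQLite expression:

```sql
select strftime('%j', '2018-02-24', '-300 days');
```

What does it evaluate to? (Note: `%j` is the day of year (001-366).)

120

First apply '-300 days': 2018-02-24 → 2017-04-30.
Day-of-year for 2017-04-30: days since 2017-01-01 inclusive = 120, zero-padded to 120.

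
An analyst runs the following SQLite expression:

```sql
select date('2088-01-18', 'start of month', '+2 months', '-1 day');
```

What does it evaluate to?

2088-02-29

`start of month` rewinds 2088-01-18 to 2088-01-01.
Adding +2 months to 2088-01-01 gives 2088-03-01.
Going back 1 day from 2088-03-01 reaches 2088-02-29 (last day of February, 29 days).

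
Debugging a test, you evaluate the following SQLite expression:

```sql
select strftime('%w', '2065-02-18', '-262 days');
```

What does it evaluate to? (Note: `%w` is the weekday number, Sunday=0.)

0

First apply '-262 days': 2065-02-18 → 2064-06-01.
2064-06-01 is a Sunday; with Sunday=0 that is 0.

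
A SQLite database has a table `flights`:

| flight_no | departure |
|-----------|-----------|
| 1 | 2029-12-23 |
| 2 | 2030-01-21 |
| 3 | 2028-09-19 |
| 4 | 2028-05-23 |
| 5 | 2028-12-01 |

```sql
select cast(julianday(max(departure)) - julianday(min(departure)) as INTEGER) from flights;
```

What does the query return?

MIN = 2028-05-23, MAX = 2030-01-21.
8 days remain in May 2028 after the 23rd (31 − 23).
Full months from June 2028 through December 2029 contribute their day counts.
Then 21 days into January 2030.
Total: 8 + 30 + 31 + 31 + 30 + 31 + 30 + 31 + 31 + 28 + 31 + 30 + 31 + 30 + 31 + 31 + 30 + 31 + 30 + 31 + 21 = 608.

608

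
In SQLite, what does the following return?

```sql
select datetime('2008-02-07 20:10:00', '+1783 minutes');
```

2008-02-09 01:53:00

1783 minutes = 29h 43m; +1783 minutes from 2008-02-07 20:10:00 is 2008-02-09 01:53:00 (crosses midnight).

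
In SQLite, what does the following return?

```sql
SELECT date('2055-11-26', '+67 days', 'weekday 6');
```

Applying '+67 days' to 2055-11-26: counting 67 days forward gives 2056-02-01.
`weekday 6` advances to the next Saturday; 2056-02-01 is a Tuesday, so it moves forward to 2056-02-05.

2056-02-05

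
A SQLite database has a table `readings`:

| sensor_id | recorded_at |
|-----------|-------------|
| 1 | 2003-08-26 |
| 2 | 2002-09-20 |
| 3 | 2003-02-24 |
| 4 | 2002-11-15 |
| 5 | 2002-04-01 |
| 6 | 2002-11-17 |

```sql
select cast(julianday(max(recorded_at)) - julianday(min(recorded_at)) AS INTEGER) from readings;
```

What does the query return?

MIN = 2002-04-01, MAX = 2003-08-26.
29 days remain in April 2002 after the 1st (30 − 1).
Full months from May 2002 through July 2003 contribute their day counts.
Then 26 days into August 2003.
Total: 29 + 31 + 30 + 31 + 31 + 30 + 31 + 30 + 31 + 31 + 28 + 31 + 30 + 31 + 30 + 31 + 26 = 512.

512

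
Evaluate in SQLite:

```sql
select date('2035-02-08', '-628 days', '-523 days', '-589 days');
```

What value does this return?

Applying '-628 days' to 2035-02-08: counting 628 days back gives 2033-05-21.
Applying '-523 days' to 2033-05-21: counting 523 days back gives 2031-12-15.
Applying '-589 days' to 2031-12-15: counting 589 days back gives 2030-05-05.

2030-05-05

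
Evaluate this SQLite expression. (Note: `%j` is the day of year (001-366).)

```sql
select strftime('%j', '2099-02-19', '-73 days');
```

First apply '-73 days': 2099-02-19 → 2098-12-08.
Day-of-year for 2098-12-08: days since 2098-01-01 inclusive = 342, zero-padded to 342.

342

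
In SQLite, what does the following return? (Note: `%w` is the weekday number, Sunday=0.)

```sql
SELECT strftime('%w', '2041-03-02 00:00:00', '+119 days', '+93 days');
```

1

First apply '+119 days', '+93 days': 2041-03-02 00:00:00 → 2041-09-30 00:00:00.
2041-09-30 is a Monday; with Sunday=0 that is 1.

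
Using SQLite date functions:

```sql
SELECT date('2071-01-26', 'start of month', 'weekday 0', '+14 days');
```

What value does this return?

2071-01-18

`start of month` rewinds 2071-01-26 to 2071-01-01.
`weekday 0` advances to the next Sunday; 2071-01-01 is a Thursday, so it moves forward to 2071-01-04.
Advancing 14 more days within January lands on 2071-01-18.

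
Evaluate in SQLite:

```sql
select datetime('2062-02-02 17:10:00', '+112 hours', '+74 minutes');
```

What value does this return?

+112 hours from 2062-02-02 17:10:00 is 2062-02-07 09:10:00 (crosses midnight).
74 minutes = 1h 14m; +74 minutes from 2062-02-07 09:10:00 is 2062-02-07 10:24:00.

2062-02-07 10:24:00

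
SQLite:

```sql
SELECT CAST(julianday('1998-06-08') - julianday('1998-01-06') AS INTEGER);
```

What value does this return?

25 days remain in January 1998 after the 6th (31 − 6).
February 1998: 28 days.
March 1998: 31 days.
April 1998: 30 days.
May 1998: 31 days.
Then 8 days into June 1998.
Total: 25 + 28 + 31 + 30 + 31 + 8 = 153.

153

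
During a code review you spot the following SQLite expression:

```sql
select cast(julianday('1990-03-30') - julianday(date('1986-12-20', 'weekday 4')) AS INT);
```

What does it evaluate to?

`weekday 4` advances to the next Thursday; 1986-12-20 is a Saturday, so it moves forward to 1986-12-25.
6 days remain in December 1986 after the 25th (31 − 25).
Full months from January 1987 through February 1990 contribute their day counts.
Then 30 days into March 1990.
Total: 6 + 31 + 28 + 31 + 30 + 31 + 30 + 31 + 31 + 30 + 31 + 30 + 31 + 31 + 29 + 31 + 30 + 31 + 30 + 31 + 31 + 30 + 31 + 30 + 31 + 31 + 28 + 31 + 30 + 31 + 30 + 31 + 31 + 30 + 31 + 30 + 31 + 31 + 28 + 30 = 1191.

1191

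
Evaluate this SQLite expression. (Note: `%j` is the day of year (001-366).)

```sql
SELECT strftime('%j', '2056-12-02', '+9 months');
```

245

First apply '+9 months': 2056-12-02 → 2057-09-02.
Day-of-year for 2057-09-02: days since 2057-01-01 inclusive = 245, zero-padded to 245.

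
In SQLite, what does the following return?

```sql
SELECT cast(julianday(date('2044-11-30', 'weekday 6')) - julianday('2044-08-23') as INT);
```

`weekday 6` advances to the next Saturday; 2044-11-30 is a Wednesday, so it moves forward to 2044-12-03.
8 days remain in August 2044 after the 23rd (31 − 23).
September 2044: 30 days.
October 2044: 31 days.
November 2044: 30 days.
Then 3 days into December 2044.
Total: 8 + 30 + 31 + 30 + 3 = 102.

102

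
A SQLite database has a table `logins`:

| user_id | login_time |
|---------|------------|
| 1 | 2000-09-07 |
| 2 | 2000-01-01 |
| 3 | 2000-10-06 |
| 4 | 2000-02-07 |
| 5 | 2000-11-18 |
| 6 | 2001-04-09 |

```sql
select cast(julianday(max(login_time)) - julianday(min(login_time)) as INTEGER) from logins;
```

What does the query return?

464

MIN = 2000-01-01, MAX = 2001-04-09.
30 days remain in January 2000 after the 1st (31 − 1).
Full months from February 2000 through March 2001 contribute their day counts.
Then 9 days into April 2001.
Total: 30 + 29 + 31 + 30 + 31 + 30 + 31 + 31 + 30 + 31 + 30 + 31 + 31 + 28 + 31 + 9 = 464.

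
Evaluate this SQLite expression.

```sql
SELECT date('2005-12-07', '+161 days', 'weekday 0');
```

2006-05-21

Applying '+161 days' to 2005-12-07: counting 161 days forward gives 2006-05-17.
`weekday 0` advances to the next Sunday; 2006-05-17 is a Wednesday, so it moves forward to 2006-05-21.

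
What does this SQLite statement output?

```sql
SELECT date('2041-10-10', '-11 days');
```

Going back 10 days from 2041-10-10 reaches 2041-09-30 (last day of September, 30 days).
Going back 1 day within September lands on 2041-09-29.

2041-09-29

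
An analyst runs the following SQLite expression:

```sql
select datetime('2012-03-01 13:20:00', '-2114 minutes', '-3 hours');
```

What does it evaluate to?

2114 minutes = 35h 14m; -2114 minutes from 2012-03-01 13:20:00 is 2012-02-29 02:06:00 (crosses midnight).
-3 hours from 2012-02-29 02:06:00 is 2012-02-28 23:06:00 (crosses midnight).

2012-02-28 23:06:00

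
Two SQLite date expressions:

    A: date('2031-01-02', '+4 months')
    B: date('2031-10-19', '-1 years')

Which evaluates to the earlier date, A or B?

A = 2031-05-02.
B = 2030-10-19.
B is earlier.

B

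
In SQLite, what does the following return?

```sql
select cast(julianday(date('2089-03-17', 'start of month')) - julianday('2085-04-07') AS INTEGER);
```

1424

`start of month` rewinds 2089-03-17 to 2089-03-01.
23 days remain in April 2085 after the 7th (30 − 7).
Full months from May 2085 through February 2089 contribute their day counts.
Then 1 day into March 2089.
Total: 23 + 31 + 30 + 31 + 31 + 30 + 31 + 30 + 31 + 31 + 28 + 31 + 30 + 31 + 30 + 31 + 31 + 30 + 31 + 30 + 31 + 31 + 28 + 31 + 30 + 31 + 30 + 31 + 31 + 30 + 31 + 30 + 31 + 31 + 29 + 31 + 30 + 31 + 30 + 31 + 31 + 30 + 31 + 30 + 31 + 31 + 28 + 1 = 1424.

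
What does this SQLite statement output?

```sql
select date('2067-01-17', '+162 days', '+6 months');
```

2067-12-28

Applying '+162 days' to 2067-01-17: counting 162 days forward gives 2067-06-28.
Adding +6 months to 2067-06-28 gives 2067-12-28.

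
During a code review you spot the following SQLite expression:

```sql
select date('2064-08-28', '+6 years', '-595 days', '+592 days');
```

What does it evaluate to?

Adding +6 years to 2064-08-28 gives 2070-08-28.
Applying '-595 days' to 2070-08-28: counting 595 days back gives 2069-01-10.
Applying '+592 days' to 2069-01-10: counting 592 days forward gives 2070-08-25.

2070-08-25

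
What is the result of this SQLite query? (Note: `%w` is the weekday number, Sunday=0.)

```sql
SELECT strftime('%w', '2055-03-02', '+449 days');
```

3

First apply '+449 days': 2055-03-02 → 2056-05-24.
2056-05-24 is a Wednesday; with Sunday=0 that is 3.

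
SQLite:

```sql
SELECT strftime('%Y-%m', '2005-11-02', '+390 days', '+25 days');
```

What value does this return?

First apply '+390 days', '+25 days': 2005-11-02 → 2006-12-22.
`%Y-%m` extracts the year-month: 2006-12.

2006-12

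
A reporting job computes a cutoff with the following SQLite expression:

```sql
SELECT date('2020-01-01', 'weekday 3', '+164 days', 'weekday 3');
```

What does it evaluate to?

`weekday 3` advances to the next Wednesday; 2020-01-01 is already a Wednesday, so it stays at 2020-01-01.
Applying '+164 days' to 2020-01-01: counting 164 days forward gives 2020-06-13.
`weekday 3` advances to the next Wednesday; 2020-06-13 is a Saturday, so it moves forward to 2020-06-17.

2020-06-17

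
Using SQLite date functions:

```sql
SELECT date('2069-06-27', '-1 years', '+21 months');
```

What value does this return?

Adding -1 year to 2069-06-27 gives 2068-06-27.
Adding +21 months to 2068-06-27 gives 2070-03-27.

2070-03-27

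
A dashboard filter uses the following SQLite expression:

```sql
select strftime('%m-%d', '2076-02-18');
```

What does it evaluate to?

`%m-%d` extracts the month-day: 02-18.

02-18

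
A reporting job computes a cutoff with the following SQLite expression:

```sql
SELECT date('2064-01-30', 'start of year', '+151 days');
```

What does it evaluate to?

2064-05-31

`start of year` rewinds 2064-01-30 to 2064-01-01.
Applying '+151 days' to 2064-01-01: counting 151 days forward gives 2064-05-31.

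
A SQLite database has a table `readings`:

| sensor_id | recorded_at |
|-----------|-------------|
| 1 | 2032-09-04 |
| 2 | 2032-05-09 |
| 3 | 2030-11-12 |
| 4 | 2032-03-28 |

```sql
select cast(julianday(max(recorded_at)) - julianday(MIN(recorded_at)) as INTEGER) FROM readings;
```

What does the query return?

662

MIN = 2030-11-12, MAX = 2032-09-04.
18 days remain in November 2030 after the 12th (30 − 12).
Full months from December 2030 through August 2032 contribute their day counts.
Then 4 days into September 2032.
Total: 18 + 31 + 31 + 28 + 31 + 30 + 31 + 30 + 31 + 31 + 30 + 31 + 30 + 31 + 31 + 29 + 31 + 30 + 31 + 30 + 31 + 31 + 4 = 662.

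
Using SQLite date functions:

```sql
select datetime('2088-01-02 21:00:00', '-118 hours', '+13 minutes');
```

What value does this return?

2087-12-28 23:13:00

-118 hours from 2088-01-02 21:00:00 is 2087-12-28 23:00:00 (crosses midnight).
+13 minutes from 2087-12-28 23:00:00 is 2087-12-28 23:13:00.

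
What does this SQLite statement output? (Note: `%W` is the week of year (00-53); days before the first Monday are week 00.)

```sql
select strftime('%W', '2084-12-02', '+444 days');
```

07

First apply '+444 days': 2084-12-02 → 2086-02-19.
2086-02-19 is a Tuesday. SQLite's %W counts Mondays since the year started; the result is 07.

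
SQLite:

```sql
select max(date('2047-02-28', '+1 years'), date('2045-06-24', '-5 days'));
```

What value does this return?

date('2047-02-28', '+1 years') → 2048-02-28.
date('2045-06-24', '-5 days') → 2045-06-19.
Later of the two is 2048-02-28.

2048-02-28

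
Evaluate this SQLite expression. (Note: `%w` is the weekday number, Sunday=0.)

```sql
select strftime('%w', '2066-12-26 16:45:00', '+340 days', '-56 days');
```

4

First apply '+340 days', '-56 days': 2066-12-26 16:45:00 → 2067-10-06 16:45:00.
2067-10-06 is a Thursday; with Sunday=0 that is 4.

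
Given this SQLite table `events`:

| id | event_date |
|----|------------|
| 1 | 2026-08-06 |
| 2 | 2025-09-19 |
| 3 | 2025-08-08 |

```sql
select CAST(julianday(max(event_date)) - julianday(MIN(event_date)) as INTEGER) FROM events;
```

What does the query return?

363

MIN = 2025-08-08, MAX = 2026-08-06.
23 days remain in August 2025 after the 8th (31 − 8).
Full months from September 2025 through July 2026 contribute their day counts.
Then 6 days into August 2026.
Total: 23 + 30 + 31 + 30 + 31 + 31 + 28 + 31 + 30 + 31 + 30 + 31 + 6 = 363.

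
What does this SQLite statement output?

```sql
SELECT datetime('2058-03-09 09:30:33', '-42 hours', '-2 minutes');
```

-42 hours from 2058-03-09 09:30:33 is 2058-03-07 15:30:33 (crosses midnight).
-2 minutes from 2058-03-07 15:30:33 is 2058-03-07 15:28:33.

2058-03-07 15:28:33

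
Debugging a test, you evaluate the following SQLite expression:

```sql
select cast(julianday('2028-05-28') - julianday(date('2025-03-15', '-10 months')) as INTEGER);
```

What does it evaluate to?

Adding -10 months to 2025-03-15 gives 2024-05-15.
16 days remain in May 2024 after the 15th (31 − 15).
Full months from June 2024 through April 2028 contribute their day counts.
Then 28 days into May 2028.
Total: 16 + 30 + 31 + 31 + 30 + 31 + 30 + 31 + 31 + 28 + 31 + 30 + 31 + 30 + 31 + 31 + 30 + 31 + 30 + 31 + 31 + 28 + 31 + 30 + 31 + 30 + 31 + 31 + 30 + 31 + 30 + 31 + 31 + 28 + 31 + 30 + 31 + 30 + 31 + 31 + 30 + 31 + 30 + 31 + 31 + 29 + 31 + 30 + 28 = 1474.

1474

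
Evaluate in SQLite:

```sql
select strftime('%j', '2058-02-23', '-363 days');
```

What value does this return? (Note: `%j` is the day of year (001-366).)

First apply '-363 days': 2058-02-23 → 2057-02-25.
Day-of-year for 2057-02-25: days since 2057-01-01 inclusive = 56, zero-padded to 056.

056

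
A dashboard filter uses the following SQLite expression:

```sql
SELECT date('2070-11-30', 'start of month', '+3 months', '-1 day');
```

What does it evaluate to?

`start of month` rewinds 2070-11-30 to 2070-11-01.
Adding +3 months to 2070-11-01 gives 2071-02-01.
Going back 1 day from 2071-02-01 reaches 2071-01-31 (last day of January, 31 days).

2071-01-31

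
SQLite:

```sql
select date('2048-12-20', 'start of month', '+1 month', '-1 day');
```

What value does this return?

`start of month` rewinds 2048-12-20 to 2048-12-01.
Adding +1 month to 2048-12-01 gives 2049-01-01.
Going back 1 day from 2049-01-01 reaches 2048-12-31 (last day of December, 31 days).

2048-12-31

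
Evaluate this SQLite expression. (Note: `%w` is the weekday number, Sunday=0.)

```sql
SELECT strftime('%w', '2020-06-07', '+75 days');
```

5

First apply '+75 days': 2020-06-07 → 2020-08-21.
2020-08-21 is a Friday; with Sunday=0 that is 5.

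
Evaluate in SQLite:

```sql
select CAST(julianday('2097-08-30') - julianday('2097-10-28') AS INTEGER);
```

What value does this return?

-59

1 day remains in August 2097 after the 30th (31 − 30).
September 2097: 30 days.
Then 28 days into October 2097.
Total: 1 + 30 + 28 = 59.
The subtraction is earlier − later, so the result is −59 → -59.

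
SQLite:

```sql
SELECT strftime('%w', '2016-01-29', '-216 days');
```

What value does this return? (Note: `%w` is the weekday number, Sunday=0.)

6

First apply '-216 days': 2016-01-29 → 2015-06-27.
2015-06-27 is a Saturday; with Sunday=0 that is 6.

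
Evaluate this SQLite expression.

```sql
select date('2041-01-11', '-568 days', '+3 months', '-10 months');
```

Applying '-568 days' to 2041-01-11: counting 568 days back gives 2039-06-23.
Adding +3 months to 2039-06-23 gives 2039-09-23.
Adding -10 months to 2039-09-23 gives 2038-11-23.

2038-11-23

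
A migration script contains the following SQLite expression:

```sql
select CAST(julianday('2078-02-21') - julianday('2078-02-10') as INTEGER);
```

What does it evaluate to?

11

Both dates are in February 2078: 21 − 10 = 11.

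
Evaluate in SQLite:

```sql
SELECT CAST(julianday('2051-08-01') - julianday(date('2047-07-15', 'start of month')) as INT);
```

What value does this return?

1492

`start of month` rewinds 2047-07-15 to 2047-07-01.
30 days remain in July 2047 after the 1st (31 − 1).
Full months from August 2047 through July 2051 contribute their day counts.
Then 1 day into August 2051.
Total: 30 + 31 + 30 + 31 + 30 + 31 + 31 + 29 + 31 + 30 + 31 + 30 + 31 + 31 + 30 + 31 + 30 + 31 + 31 + 28 + 31 + 30 + 31 + 30 + 31 + 31 + 30 + 31 + 30 + 31 + 31 + 28 + 31 + 30 + 31 + 30 + 31 + 31 + 30 + 31 + 30 + 31 + 31 + 28 + 31 + 30 + 31 + 30 + 31 + 1 = 1492.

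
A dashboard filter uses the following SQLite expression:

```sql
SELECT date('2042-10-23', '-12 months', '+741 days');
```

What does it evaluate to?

Adding -12 months to 2042-10-23 gives 2041-10-23.
Applying '+741 days' to 2041-10-23: counting 741 days forward gives 2043-11-03.

2043-11-03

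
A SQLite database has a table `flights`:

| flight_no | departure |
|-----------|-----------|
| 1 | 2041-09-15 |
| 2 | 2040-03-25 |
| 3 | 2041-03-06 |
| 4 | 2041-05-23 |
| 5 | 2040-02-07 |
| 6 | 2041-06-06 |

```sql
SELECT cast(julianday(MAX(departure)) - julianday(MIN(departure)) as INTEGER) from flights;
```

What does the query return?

MIN = 2040-02-07, MAX = 2041-09-15.
22 days remain in February 2040 after the 7th (29 − 7).
Full months from March 2040 through August 2041 contribute their day counts.
Then 15 days into September 2041.
Total: 22 + 31 + 30 + 31 + 30 + 31 + 31 + 30 + 31 + 30 + 31 + 31 + 28 + 31 + 30 + 31 + 30 + 31 + 31 + 15 = 586.

586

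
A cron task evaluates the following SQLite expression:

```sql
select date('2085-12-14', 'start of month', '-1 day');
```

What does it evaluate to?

`start of month` rewinds 2085-12-14 to 2085-12-01.
Going back 1 day from 2085-12-01 reaches 2085-11-30 (last day of November, 30 days).

2085-11-30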